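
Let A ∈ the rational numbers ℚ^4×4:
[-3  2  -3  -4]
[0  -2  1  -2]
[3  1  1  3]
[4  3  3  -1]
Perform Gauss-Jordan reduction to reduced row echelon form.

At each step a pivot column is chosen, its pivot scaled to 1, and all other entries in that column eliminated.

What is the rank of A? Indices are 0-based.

[1] R0 /= -3  ⇒  (1, -2/3, 1, 4/3)
     R2 -= 3·R0  ⇒  (0, 3, -2, -1)
     R3 -= 4·R0  ⇒  (0, 17/3, -1, -19/3)
[2] R1 /= -2  ⇒  (0, 1, -1/2, 1)
     R0 -= -2/3·R1  ⇒  (1, 0, 2/3, 2)
     R2 -= 3·R1  ⇒  (0, 0, -1/2, -4)
     R3 -= 17/3·R1  ⇒  (0, 0, 11/6, -12)
[3] R2 /= -1/2  ⇒  (0, 0, 1, 8)
     R0 -= 2/3·R2  ⇒  (1, 0, 0, -10/3)
     R1 -= -1/2·R2  ⇒  (0, 1, 0, 5)
     R3 -= 11/6·R2  ⇒  (0, 0, 0, -80/3)
[4] R3 /= -80/3  ⇒  (0, 0, 0, 1)
     R0 -= -10/3·R3  ⇒  (1, 0, 0, 0)
     R1 -= 5·R3  ⇒  (0, 1, 0, 0)
     R2 -= 8·R3  ⇒  (0, 0, 1, 0)

rank = 4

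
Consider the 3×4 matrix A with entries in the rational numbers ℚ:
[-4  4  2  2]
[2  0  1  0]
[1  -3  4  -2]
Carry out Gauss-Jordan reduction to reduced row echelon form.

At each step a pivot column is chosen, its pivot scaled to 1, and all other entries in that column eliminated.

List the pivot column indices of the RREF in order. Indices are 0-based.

pivot columns: 0, 1, 2

[1] R0 /= -4  ⇒  (1, -1, -1/2, -1/2)
     R1 -= 2·R0  ⇒  (0, 2, 2, 1)
     R2 -= 1·R0  ⇒  (0, -2, 9/2, -3/2)
[2] R1 /= 2  ⇒  (0, 1, 1, 1/2)
     R0 -= -1·R1  ⇒  (1, 0, 1/2, 0)
     R2 -= -2·R1  ⇒  (0, 0, 13/2, -1/2)
[3] R2 /= 13/2  ⇒  (0, 0, 1, -1/13)
     R0 -= 1/2·R2  ⇒  (1, 0, 0, 1/26)
     R1 -= 1·R2  ⇒  (0, 1, 0, 15/26)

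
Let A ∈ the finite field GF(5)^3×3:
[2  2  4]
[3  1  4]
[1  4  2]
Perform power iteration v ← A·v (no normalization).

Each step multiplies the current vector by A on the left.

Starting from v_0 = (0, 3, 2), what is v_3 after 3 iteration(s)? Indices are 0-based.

v_3 = (2, 4, 2)

v_0 = (0, 3, 2).
v_1 = A·v_0 = (4, 1, 1).
v_2 = A·v_1 = (4, 2, 0).
v_3 = A·v_2 = (2, 4, 2).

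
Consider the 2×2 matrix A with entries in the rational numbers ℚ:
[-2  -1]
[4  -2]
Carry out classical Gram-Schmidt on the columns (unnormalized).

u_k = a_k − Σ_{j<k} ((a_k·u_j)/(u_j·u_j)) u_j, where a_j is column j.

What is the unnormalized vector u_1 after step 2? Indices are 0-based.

u_1 = (-8/5, -4/5)

Step 1: u_0 = a_0 = (-2, 4).
Step 2: u_1 = a_1 − (-3/10)·u_0 = (-8/5, -4/5).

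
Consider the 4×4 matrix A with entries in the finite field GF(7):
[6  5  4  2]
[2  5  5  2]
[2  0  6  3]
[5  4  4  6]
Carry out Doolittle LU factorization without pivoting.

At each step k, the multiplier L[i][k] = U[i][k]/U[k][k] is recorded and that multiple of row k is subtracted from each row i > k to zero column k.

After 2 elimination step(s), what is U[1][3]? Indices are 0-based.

U[1][3] = 6

[col 0] pivot 6
  R1 -= 5*R0 → (0, 1, 6, 6)  (L[1][0] := 5)
  R2 -= 5*R0 → (0, 3, 0, 0)  (L[2][0] := 5)
  R3 -= 2*R0 → (0, 1, 3, 2)  (L[3][0] := 2)
[col 1] pivot 1
  R2 -= 3*R1 → (0, 0, 3, 3)  (L[2][1] := 3)
  R3 -= 1*R1 → (0, 0, 4, 3)  (L[3][1] := 1)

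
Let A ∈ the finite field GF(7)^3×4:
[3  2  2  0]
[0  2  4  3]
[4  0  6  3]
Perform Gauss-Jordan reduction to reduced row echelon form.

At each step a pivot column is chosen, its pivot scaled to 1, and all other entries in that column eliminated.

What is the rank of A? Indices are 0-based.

pivot(0,0)=3: scale R0 → (1, 3, 3, 0)
  clear (2,0): R2 −= (4)R0 → (0, 2, 1, 3)
pivot(1,1)=2: scale R1 → (0, 1, 2, 5)
  clear (0,1): R0 −= (3)R1 → (1, 0, 4, 6)
  clear (2,1): R2 −= (2)R1 → (0, 0, 4, 0)
pivot(2,2)=4: scale R2 → (0, 0, 1, 0)
  clear (0,2): R0 −= (4)R2 → (1, 0, 0, 6)
  clear (1,2): R1 −= (2)R2 → (0, 1, 0, 5)

rank = 3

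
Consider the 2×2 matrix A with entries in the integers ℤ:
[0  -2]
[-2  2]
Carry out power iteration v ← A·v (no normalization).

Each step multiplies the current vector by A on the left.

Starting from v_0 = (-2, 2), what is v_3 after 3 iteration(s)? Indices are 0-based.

v_0 = (-2, 2).
v_1 = A·v_0 = (-4, 8).
v_2 = A·v_1 = (-16, 24).
v_3 = A·v_2 = (-48, 80).

v_3 = (-48, 80)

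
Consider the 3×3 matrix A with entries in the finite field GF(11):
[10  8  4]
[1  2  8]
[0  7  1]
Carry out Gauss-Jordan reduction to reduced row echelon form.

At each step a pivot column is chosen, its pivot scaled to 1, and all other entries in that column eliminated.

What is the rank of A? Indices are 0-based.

rank = 3

step 1: normalize row 0 (÷10) = (1, 3, 7)
  row 1: subtract 1×row0 = (0, 10, 1)
step 2: normalize row 1 (÷10) = (0, 1, 10)
  row 0: subtract 3×row1 = (1, 0, 10)
  row 2: subtract 7×row1 = (0, 0, 8)
step 3: normalize row 2 (÷8) = (0, 0, 1)
  row 0: subtract 10×row2 = (1, 0, 0)
  row 1: subtract 10×row2 = (0, 1, 0)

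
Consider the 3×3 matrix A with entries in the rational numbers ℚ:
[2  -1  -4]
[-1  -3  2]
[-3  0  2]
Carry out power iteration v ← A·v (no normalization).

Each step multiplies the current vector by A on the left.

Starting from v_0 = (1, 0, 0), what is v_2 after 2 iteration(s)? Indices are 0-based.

v_2 = (17, -5, -12)

v_0 = (1, 0, 0).
v_1 = A·v_0 = (2, -1, -3).
v_2 = A·v_1 = (17, -5, -12).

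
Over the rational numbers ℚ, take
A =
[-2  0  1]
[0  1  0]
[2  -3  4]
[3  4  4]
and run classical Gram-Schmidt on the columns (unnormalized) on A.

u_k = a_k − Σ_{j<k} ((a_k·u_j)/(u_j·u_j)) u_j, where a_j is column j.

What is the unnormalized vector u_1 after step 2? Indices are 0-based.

u_1 = (12/17, 1, -63/17, 50/17)

Step 1: u_0 = a_0 = (-2, 0, 2, 3).
Step 2: u_1 = a_1 − (6/17)·u_0 = (12/17, 1, -63/17, 50/17).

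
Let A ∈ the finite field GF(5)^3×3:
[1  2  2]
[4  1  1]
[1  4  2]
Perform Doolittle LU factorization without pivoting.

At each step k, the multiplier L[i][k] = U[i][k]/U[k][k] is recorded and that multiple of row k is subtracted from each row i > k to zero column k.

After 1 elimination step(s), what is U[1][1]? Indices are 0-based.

Step 1: pivot at (0,0) is 1.
  row1 ← row1 − (4)·row0  ⇒  L[1][0]=4, U row1=(0, 3, 3)
  row2 ← row2 − (1)·row0  ⇒  L[2][0]=1, U row2=(0, 2, 0)

U[1][1] = 3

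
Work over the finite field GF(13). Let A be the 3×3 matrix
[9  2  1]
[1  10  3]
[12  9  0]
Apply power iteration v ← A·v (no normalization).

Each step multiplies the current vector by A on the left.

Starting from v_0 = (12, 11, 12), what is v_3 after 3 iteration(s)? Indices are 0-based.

v_3 = (4, 1, 7)

v_0 = (12, 11, 12).
v_1 = A·v_0 = (12, 2, 9).
v_2 = A·v_1 = (4, 7, 6).
v_3 = A·v_2 = (4, 1, 7).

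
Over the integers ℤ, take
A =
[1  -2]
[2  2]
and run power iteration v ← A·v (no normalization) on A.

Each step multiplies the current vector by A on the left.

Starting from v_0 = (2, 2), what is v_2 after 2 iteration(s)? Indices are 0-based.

v_2 = (-18, 12)

v_0 = (2, 2).
v_1 = A·v_0 = (-2, 8).
v_2 = A·v_1 = (-18, 12).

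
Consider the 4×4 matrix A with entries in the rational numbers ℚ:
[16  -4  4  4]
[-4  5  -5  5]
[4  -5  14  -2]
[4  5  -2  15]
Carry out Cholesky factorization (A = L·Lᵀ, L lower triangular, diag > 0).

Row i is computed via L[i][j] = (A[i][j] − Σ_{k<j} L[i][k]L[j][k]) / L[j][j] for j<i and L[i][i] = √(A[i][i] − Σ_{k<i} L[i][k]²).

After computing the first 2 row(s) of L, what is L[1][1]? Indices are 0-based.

Step 1: L[0][0] = √(16) = 4.
  L[1][0] = (-4) / L[0][0] = -1.
Step 2: L[1][1] = √(4) = 2.

L[1][1] = 2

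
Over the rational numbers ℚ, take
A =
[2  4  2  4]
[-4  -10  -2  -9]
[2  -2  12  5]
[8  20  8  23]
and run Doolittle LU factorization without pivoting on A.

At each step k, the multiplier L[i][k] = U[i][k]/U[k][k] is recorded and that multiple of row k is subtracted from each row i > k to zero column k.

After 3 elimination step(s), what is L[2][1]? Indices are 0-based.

[col 0] pivot 2
  R1 -= -2*R0 → (0, -2, 2, -1)  (L[1][0] := -2)
  R2 -= 1*R0 → (0, -6, 10, 1)  (L[2][0] := 1)
  R3 -= 4*R0 → (0, 4, 0, 7)  (L[3][0] := 4)
[col 1] pivot -2
  R2 -= 3*R1 → (0, 0, 4, 4)  (L[2][1] := 3)
  R3 -= -2*R1 → (0, 0, 4, 5)  (L[3][1] := -2)
[col 2] pivot 4
  R3 -= 1*R2 → (0, 0, 0, 1)  (L[3][2] := 1)

L[2][1] = 3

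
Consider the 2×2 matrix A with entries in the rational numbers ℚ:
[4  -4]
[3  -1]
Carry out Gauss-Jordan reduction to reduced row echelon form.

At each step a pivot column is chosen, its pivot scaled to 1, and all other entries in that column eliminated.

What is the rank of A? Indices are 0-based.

rank = 2

[1] R0 /= 4  ⇒  (1, -1)
     R1 -= 3·R0  ⇒  (0, 2)
[2] R1 /= 2  ⇒  (0, 1)
     R0 -= -1·R1  ⇒  (1, 0)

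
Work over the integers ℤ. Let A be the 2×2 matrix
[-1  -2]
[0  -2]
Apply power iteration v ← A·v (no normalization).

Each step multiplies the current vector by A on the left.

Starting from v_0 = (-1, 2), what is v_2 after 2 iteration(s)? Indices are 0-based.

v_0 = (-1, 2).
v_1 = A·v_0 = (-3, -4).
v_2 = A·v_1 = (11, 8).

v_2 = (11, 8)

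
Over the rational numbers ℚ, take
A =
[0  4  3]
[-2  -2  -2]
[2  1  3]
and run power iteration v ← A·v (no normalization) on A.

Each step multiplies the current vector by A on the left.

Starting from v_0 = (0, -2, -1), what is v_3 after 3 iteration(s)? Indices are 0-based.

v_0 = (0, -2, -1).
v_1 = A·v_0 = (-11, 6, -5).
v_2 = A·v_1 = (9, 20, -31).
v_3 = A·v_2 = (-13, 4, -55).

v_3 = (-13, 4, -55)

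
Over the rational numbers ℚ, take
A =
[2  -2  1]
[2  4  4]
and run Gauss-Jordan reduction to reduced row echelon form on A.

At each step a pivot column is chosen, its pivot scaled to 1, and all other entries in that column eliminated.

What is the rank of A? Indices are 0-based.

rank = 2

[1] R0 /= 2  ⇒  (1, -1, 1/2)
     R1 -= 2·R0  ⇒  (0, 6, 3)
[2] R1 /= 6  ⇒  (0, 1, 1/2)
     R0 -= -1·R1  ⇒  (1, 0, 1)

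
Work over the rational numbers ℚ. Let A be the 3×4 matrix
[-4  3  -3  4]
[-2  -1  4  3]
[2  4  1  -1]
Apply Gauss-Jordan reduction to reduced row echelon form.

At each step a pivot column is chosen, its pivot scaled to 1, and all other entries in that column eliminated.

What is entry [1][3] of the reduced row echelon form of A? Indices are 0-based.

M[1][3] = 6/29

[1] R0 /= -4  ⇒  (1, -3/4, 3/4, -1)
     R1 -= -2·R0  ⇒  (0, -5/2, 11/2, 1)
     R2 -= 2·R0  ⇒  (0, 11/2, -1/2, 1)
[2] R1 /= -5/2  ⇒  (0, 1, -11/5, -2/5)
     R0 -= -3/4·R1  ⇒  (1, 0, -9/10, -13/10)
     R2 -= 11/2·R1  ⇒  (0, 0, 58/5, 16/5)
[3] R2 /= 58/5  ⇒  (0, 0, 1, 8/29)
     R0 -= -9/10·R2  ⇒  (1, 0, 0, -61/58)
     R1 -= -11/5·R2  ⇒  (0, 1, 0, 6/29)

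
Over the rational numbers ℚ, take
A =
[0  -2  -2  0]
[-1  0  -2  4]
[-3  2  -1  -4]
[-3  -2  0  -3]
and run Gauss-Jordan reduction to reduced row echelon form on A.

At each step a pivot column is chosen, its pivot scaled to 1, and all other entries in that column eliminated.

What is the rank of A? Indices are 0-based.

rank = 4

[1] R0 <-> R1
[1] R0 /= -1  ⇒  (1, 0, 2, -4)
     R2 -= -3·R0  ⇒  (0, 2, 5, -16)
     R3 -= -3·R0  ⇒  (0, -2, 6, -15)
[2] R1 /= -2  ⇒  (0, 1, 1, 0)
     R2 -= 2·R1  ⇒  (0, 0, 3, -16)
     R3 -= -2·R1  ⇒  (0, 0, 8, -15)
[3] R2 /= 3  ⇒  (0, 0, 1, -16/3)
     R0 -= 2·R2  ⇒  (1, 0, 0, 20/3)
     R1 -= 1·R2  ⇒  (0, 1, 0, 16/3)
     R3 -= 8·R2  ⇒  (0, 0, 0, 83/3)
[4] R3 /= 83/3  ⇒  (0, 0, 0, 1)
     R0 -= 20/3·R3  ⇒  (1, 0, 0, 0)
     R1 -= 16/3·R3  ⇒  (0, 1, 0, 0)
     R2 -= -16/3·R3  ⇒  (0, 0, 1, 0)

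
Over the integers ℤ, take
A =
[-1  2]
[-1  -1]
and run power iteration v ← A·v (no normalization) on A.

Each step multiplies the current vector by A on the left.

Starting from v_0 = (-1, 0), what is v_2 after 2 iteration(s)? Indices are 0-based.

v_2 = (1, -2)

v_0 = (-1, 0).
v_1 = A·v_0 = (1, 1).
v_2 = A·v_1 = (1, -2).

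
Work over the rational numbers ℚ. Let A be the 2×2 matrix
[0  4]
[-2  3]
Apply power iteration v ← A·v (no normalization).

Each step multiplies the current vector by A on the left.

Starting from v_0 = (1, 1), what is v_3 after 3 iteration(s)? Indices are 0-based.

v_0 = (1, 1).
v_1 = A·v_0 = (4, 1).
v_2 = A·v_1 = (4, -5).
v_3 = A·v_2 = (-20, -23).

v_3 = (-20, -23)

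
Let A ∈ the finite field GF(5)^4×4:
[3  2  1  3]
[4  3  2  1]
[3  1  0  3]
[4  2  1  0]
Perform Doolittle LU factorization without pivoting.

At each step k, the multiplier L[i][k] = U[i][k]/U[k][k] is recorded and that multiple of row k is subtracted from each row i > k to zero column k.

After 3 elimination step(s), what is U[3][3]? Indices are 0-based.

U[3][3] = 4

Step 1: pivot at (0,0) is 3.
  row1 ← row1 − (3)·row0  ⇒  L[1][0]=3, U row1=(0, 2, 4, 2)
  row2 ← row2 − (1)·row0  ⇒  L[2][0]=1, U row2=(0, 4, 4, 0)
  row3 ← row3 − (3)·row0  ⇒  L[3][0]=3, U row3=(0, 1, 3, 1)
Step 2: pivot at (1,1) is 2.
  row2 ← row2 − (2)·row1  ⇒  L[2][1]=2, U row2=(0, 0, 1, 1)
  row3 ← row3 − (3)·row1  ⇒  L[3][1]=3, U row3=(0, 0, 1, 0)
Step 3: pivot at (2,2) is 1.
  row3 ← row3 − (1)·row2  ⇒  L[3][2]=1, U row3=(0, 0, 0, 4)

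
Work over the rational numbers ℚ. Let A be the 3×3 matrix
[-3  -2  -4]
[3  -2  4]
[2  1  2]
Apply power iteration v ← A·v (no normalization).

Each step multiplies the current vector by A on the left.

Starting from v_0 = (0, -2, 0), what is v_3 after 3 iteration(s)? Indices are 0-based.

v_0 = (0, -2, 0).
v_1 = A·v_0 = (4, 4, -2).
v_2 = A·v_1 = (-12, -4, 8).
v_3 = A·v_2 = (12, 4, -12).

v_3 = (12, 4, -12)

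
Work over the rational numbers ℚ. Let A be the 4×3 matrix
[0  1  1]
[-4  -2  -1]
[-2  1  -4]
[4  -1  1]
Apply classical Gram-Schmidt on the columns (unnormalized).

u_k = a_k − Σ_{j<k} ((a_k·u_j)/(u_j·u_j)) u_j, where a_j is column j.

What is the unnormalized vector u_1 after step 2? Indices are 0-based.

Step 1: u_0 = a_0 = (0, -4, -2, 4).
Step 2: u_1 = a_1 − (1/18)·u_0 = (1, -16/9, 10/9, -11/9).

u_1 = (1, -16/9, 10/9, -11/9)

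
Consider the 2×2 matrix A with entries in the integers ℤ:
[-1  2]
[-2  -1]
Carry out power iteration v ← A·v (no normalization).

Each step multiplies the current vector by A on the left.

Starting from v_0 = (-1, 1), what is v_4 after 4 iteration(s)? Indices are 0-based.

v_0 = (-1, 1).
v_1 = A·v_0 = (3, 1).
v_2 = A·v_1 = (-1, -7).
v_3 = A·v_2 = (-13, 9).
v_4 = A·v_3 = (31, 17).

v_4 = (31, 17)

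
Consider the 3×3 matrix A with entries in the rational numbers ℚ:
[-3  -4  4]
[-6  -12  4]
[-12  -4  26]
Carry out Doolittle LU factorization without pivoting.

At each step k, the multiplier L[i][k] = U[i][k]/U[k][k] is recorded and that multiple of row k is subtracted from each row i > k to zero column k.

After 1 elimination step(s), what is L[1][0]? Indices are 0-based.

L[1][0] = 2

[col 0] pivot -3
  R1 -= 2*R0 → (0, -4, -4)  (L[1][0] := 2)
  R2 -= 4*R0 → (0, 12, 10)  (L[2][0] := 4)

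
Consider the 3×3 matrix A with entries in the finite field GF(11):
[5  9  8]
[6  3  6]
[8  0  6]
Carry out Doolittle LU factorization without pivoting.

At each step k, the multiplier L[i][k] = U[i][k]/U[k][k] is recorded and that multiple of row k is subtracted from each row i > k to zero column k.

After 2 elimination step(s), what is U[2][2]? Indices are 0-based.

U[2][2] = 10

Step 1: pivot at (0,0) is 5.
  row1 ← row1 − (10)·row0  ⇒  L[1][0]=10, U row1=(0, 1, 3)
  row2 ← row2 − (6)·row0  ⇒  L[2][0]=6, U row2=(0, 1, 2)
Step 2: pivot at (1,1) is 1.
  row2 ← row2 − (1)·row1  ⇒  L[2][1]=1, U row2=(0, 0, 10)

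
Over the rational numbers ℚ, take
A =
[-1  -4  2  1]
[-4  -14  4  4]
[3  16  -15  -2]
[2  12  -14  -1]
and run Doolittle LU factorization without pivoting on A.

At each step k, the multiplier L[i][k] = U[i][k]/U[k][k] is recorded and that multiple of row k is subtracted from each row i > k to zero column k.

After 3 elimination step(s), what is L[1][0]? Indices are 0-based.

L[1][0] = 4

Step 1: pivot at (0,0) is -1.
  row1 ← row1 − (4)·row0  ⇒  L[1][0]=4, U row1=(0, 2, -4, 0)
  row2 ← row2 − (-3)·row0  ⇒  L[2][0]=-3, U row2=(0, 4, -9, 1)
  row3 ← row3 − (-2)·row0  ⇒  L[3][0]=-2, U row3=(0, 4, -10, 1)
Step 2: pivot at (1,1) is 2.
  row2 ← row2 − (2)·row1  ⇒  L[2][1]=2, U row2=(0, 0, -1, 1)
  row3 ← row3 − (2)·row1  ⇒  L[3][1]=2, U row3=(0, 0, -2, 1)
Step 3: pivot at (2,2) is -1.
  row3 ← row3 − (2)·row2  ⇒  L[3][2]=2, U row3=(0, 0, 0, -1)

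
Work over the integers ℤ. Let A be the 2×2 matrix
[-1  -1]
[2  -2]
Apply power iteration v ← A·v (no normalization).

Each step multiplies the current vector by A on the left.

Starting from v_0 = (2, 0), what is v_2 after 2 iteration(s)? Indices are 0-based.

v_2 = (-2, -12)

v_0 = (2, 0).
v_1 = A·v_0 = (-2, 4).
v_2 = A·v_1 = (-2, -12).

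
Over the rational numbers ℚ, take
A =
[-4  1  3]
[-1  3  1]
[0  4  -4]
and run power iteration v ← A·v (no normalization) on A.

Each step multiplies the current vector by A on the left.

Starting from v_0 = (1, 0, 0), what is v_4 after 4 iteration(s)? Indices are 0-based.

v_0 = (1, 0, 0).
v_1 = A·v_0 = (-4, -1, 0).
v_2 = A·v_1 = (15, 1, -4).
v_3 = A·v_2 = (-71, -16, 20).
v_4 = A·v_3 = (328, 43, -144).

v_4 = (328, 43, -144)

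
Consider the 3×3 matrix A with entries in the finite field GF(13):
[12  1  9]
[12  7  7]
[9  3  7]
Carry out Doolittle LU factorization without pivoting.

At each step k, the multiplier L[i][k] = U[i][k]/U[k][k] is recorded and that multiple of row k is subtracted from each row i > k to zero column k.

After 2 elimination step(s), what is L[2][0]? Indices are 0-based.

L[2][0] = 4

[col 0] pivot 12
  R1 -= 1*R0 → (0, 6, 11)  (L[1][0] := 1)
  R2 -= 4*R0 → (0, 12, 10)  (L[2][0] := 4)
[col 1] pivot 6
  R2 -= 2*R1 → (0, 0, 1)  (L[2][1] := 2)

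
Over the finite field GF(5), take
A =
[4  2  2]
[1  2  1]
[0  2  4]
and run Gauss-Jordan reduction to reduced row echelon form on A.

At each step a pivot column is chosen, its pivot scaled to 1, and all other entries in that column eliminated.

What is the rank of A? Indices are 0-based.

rank = 2

[1] R0 /= 4  ⇒  (1, 3, 3)
     R1 -= 1·R0  ⇒  (0, 4, 3)
[2] R1 /= 4  ⇒  (0, 1, 2)
     R0 -= 3·R1  ⇒  (1, 0, 2)
     R2 -= 2·R1  ⇒  (0, 0, 0)
column 2 empty below row 2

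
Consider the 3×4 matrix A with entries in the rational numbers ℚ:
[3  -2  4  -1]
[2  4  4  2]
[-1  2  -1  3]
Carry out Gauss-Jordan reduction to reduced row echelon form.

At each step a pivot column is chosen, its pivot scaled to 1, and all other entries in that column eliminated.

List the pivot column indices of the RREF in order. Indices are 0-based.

pivot columns: 0, 1, 3

[1] R0 /= 3  ⇒  (1, -2/3, 4/3, -1/3)
     R1 -= 2·R0  ⇒  (0, 16/3, 4/3, 8/3)
     R2 -= -1·R0  ⇒  (0, 4/3, 1/3, 8/3)
[2] R1 /= 16/3  ⇒  (0, 1, 1/4, 1/2)
     R0 -= -2/3·R1  ⇒  (1, 0, 3/2, 0)
     R2 -= 4/3·R1  ⇒  (0, 0, 0, 2)
column 2 empty below row 2
[3] R2 /= 2  ⇒  (0, 0, 0, 1)
     R1 -= 1/2·R2  ⇒  (0, 1, 1/4, 0)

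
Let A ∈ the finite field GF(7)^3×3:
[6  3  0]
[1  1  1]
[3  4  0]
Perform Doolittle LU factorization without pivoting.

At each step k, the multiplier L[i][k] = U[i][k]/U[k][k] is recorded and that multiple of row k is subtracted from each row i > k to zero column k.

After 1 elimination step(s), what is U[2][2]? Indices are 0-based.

k=0: U[0][0]=6
  eliminate (1,0): mult=6, new row 1: (0, 4, 1); set L[1][0]=6
  eliminate (2,0): mult=4, new row 2: (0, 6, 0); set L[2][0]=4

U[2][2] = 0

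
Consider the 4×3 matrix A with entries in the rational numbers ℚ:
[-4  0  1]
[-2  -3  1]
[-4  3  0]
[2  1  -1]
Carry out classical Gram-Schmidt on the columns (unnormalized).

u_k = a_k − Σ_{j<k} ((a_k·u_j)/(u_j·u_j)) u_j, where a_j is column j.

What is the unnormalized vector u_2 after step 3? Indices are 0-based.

Step 1: u_0 = a_0 = (-4, -2, -4, 2).
Step 2: u_1 = a_1 − (-1/10)·u_0 = (-2/5, -16/5, 13/5, 6/5).
Step 3: u_2 = a_2 − (-1/5)·u_0 − (-8/31)·u_1 = (3/31, -7/31, -4/31, -9/31).

u_2 = (3/31, -7/31, -4/31, -9/31)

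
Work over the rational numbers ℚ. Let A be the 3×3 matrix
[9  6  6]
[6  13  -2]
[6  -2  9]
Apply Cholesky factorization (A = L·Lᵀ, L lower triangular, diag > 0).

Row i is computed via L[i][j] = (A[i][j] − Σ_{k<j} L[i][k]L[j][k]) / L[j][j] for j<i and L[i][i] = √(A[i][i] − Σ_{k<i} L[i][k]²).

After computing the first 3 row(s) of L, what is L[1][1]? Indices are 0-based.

Step 1: L[0][0] = √(9) = 3.
  L[1][0] = (6) / L[0][0] = 2.
Step 2: L[1][1] = √(9) = 3.
  L[2][0] = (6) / L[0][0] = 2.
  L[2][1] = (-6) / L[1][1] = -2.
Step 3: L[2][2] = √(1) = 1.

L[1][1] = 3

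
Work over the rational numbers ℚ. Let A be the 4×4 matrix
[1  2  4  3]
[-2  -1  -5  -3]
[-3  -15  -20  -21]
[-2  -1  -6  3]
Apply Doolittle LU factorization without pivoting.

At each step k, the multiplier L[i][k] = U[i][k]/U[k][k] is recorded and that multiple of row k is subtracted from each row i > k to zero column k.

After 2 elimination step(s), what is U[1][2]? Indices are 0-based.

U[1][2] = 3

k=0: U[0][0]=1
  eliminate (1,0): mult=-2, new row 1: (0, 3, 3, 3); set L[1][0]=-2
  eliminate (2,0): mult=-3, new row 2: (0, -9, -8, -12); set L[2][0]=-3
  eliminate (3,0): mult=-2, new row 3: (0, 3, 2, 9); set L[3][0]=-2
k=1: U[1][1]=3
  eliminate (2,1): mult=-3, new row 2: (0, 0, 1, -3); set L[2][1]=-3
  eliminate (3,1): mult=1, new row 3: (0, 0, -1, 6); set L[3][1]=1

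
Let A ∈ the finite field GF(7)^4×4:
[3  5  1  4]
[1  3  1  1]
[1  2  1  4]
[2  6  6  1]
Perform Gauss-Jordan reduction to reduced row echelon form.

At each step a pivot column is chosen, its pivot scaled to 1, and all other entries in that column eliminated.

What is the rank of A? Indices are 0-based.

rank = 4

step 1: normalize row 0 (÷3) = (1, 4, 5, 6)
  row 1: subtract 1×row0 = (0, 6, 3, 2)
  row 2: subtract 1×row0 = (0, 5, 3, 5)
  row 3: subtract 2×row0 = (0, 5, 3, 3)
step 2: normalize row 1 (÷6) = (0, 1, 4, 5)
  row 0: subtract 4×row1 = (1, 0, 3, 0)
  row 2: subtract 5×row1 = (0, 0, 4, 1)
  row 3: subtract 5×row1 = (0, 0, 4, 6)
step 3: normalize row 2 (÷4) = (0, 0, 1, 2)
  row 0: subtract 3×row2 = (1, 0, 0, 1)
  row 1: subtract 4×row2 = (0, 1, 0, 4)
  row 3: subtract 4×row2 = (0, 0, 0, 5)
step 4: normalize row 3 (÷5) = (0, 0, 0, 1)
  row 0: subtract 1×row3 = (1, 0, 0, 0)
  row 1: subtract 4×row3 = (0, 1, 0, 0)
  row 2: subtract 2×row3 = (0, 0, 1, 0)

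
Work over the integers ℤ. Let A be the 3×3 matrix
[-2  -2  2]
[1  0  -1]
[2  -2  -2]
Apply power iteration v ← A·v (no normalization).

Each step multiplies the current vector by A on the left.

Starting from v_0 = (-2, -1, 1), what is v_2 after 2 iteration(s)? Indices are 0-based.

v_2 = (-18, 12, 30)

v_0 = (-2, -1, 1).
v_1 = A·v_0 = (8, -3, -4).
v_2 = A·v_1 = (-18, 12, 30).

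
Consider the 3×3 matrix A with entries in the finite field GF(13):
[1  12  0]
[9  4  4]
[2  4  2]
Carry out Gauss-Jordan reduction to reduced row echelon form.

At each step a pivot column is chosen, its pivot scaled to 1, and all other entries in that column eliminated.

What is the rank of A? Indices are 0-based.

pivot(0,0)=1: scale R0 → (1, 12, 0)
  clear (1,0): R1 −= (9)R0 → (0, 0, 4)
  clear (2,0): R2 −= (2)R0 → (0, 6, 2)
pivot(1,1): swap R1↔R2
pivot(1,1)=6: scale R1 → (0, 1, 9)
  clear (0,1): R0 −= (12)R1 → (1, 0, 9)
pivot(2,2)=4: scale R2 → (0, 0, 1)
  clear (0,2): R0 −= (9)R2 → (1, 0, 0)
  clear (1,2): R1 −= (9)R2 → (0, 1, 0)

rank = 3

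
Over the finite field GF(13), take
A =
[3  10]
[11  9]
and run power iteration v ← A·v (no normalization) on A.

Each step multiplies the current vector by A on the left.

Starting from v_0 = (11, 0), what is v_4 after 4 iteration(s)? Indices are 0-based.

v_4 = (6, 8)

v_0 = (11, 0).
v_1 = A·v_0 = (7, 4).
v_2 = A·v_1 = (9, 9).
v_3 = A·v_2 = (0, 11).
v_4 = A·v_3 = (6, 8).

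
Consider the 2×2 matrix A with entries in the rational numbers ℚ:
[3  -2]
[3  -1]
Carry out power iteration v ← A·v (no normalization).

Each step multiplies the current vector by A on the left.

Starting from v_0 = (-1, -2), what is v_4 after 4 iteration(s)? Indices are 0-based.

v_4 = (-1, 10)

v_0 = (-1, -2).
v_1 = A·v_0 = (1, -1).
v_2 = A·v_1 = (5, 4).
v_3 = A·v_2 = (7, 11).
v_4 = A·v_3 = (-1, 10).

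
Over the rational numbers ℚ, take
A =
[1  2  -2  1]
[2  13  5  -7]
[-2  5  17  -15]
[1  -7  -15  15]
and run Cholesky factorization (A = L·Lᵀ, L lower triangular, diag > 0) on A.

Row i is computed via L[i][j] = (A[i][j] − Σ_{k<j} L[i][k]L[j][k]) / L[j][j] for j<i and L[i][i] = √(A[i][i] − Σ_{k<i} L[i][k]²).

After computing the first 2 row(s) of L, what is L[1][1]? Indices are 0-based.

Step 1: L[0][0] = √(1) = 1.
  L[1][0] = (2) / L[0][0] = 2.
Step 2: L[1][1] = √(9) = 3.

L[1][1] = 3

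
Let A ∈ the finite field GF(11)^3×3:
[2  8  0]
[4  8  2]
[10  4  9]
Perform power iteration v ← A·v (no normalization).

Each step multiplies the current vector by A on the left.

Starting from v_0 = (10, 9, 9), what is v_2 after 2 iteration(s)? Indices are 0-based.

v_2 = (3, 5, 5)

v_0 = (10, 9, 9).
v_1 = A·v_0 = (4, 9, 8).
v_2 = A·v_1 = (3, 5, 5).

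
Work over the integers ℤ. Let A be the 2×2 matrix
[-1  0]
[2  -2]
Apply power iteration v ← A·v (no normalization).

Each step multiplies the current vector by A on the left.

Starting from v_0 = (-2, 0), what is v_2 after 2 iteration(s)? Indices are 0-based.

v_2 = (-2, 12)

v_0 = (-2, 0).
v_1 = A·v_0 = (2, -4).
v_2 = A·v_1 = (-2, 12).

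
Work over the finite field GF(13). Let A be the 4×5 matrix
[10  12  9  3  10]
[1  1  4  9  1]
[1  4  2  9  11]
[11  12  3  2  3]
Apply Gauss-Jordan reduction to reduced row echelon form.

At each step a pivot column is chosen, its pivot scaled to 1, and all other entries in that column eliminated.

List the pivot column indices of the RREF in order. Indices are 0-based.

pivot columns: 0, 1, 2, 3

step 1: normalize row 0 (÷10) = (1, 9, 10, 12, 1)
  row 1: subtract 1×row0 = (0, 5, 7, 10, 0)
  row 2: subtract 1×row0 = (0, 8, 5, 10, 10)
  row 3: subtract 11×row0 = (0, 4, 10, 0, 5)
step 2: normalize row 1 (÷5) = (0, 1, 4, 2, 0)
  row 0: subtract 9×row1 = (1, 0, 0, 7, 1)
  row 2: subtract 8×row1 = (0, 0, 12, 7, 10)
  row 3: subtract 4×row1 = (0, 0, 7, 5, 5)
step 3: normalize row 2 (÷12) = (0, 0, 1, 6, 3)
  row 1: subtract 4×row2 = (0, 1, 0, 4, 1)
  row 3: subtract 7×row2 = (0, 0, 0, 2, 10)
step 4: normalize row 3 (÷2) = (0, 0, 0, 1, 5)
  row 0: subtract 7×row3 = (1, 0, 0, 0, 5)
  row 1: subtract 4×row3 = (0, 1, 0, 0, 7)
  row 2: subtract 6×row3 = (0, 0, 1, 0, 12)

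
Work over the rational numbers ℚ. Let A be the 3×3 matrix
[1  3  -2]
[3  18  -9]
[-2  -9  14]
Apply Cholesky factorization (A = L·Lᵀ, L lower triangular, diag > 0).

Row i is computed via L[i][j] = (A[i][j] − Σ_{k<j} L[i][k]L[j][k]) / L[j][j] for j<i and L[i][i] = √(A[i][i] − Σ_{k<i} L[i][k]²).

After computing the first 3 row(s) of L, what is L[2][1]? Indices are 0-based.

Step 1: L[0][0] = √(1) = 1.
  L[1][0] = (3) / L[0][0] = 3.
Step 2: L[1][1] = √(9) = 3.
  L[2][0] = (-2) / L[0][0] = -2.
  L[2][1] = (-3) / L[1][1] = -1.
Step 3: L[2][2] = √(9) = 3.

L[2][1] = -1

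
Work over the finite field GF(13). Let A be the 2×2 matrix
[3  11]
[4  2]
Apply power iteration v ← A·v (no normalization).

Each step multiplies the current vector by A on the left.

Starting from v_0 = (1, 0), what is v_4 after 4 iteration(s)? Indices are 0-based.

v_0 = (1, 0).
v_1 = A·v_0 = (3, 4).
v_2 = A·v_1 = (1, 7).
v_3 = A·v_2 = (2, 5).
v_4 = A·v_3 = (9, 5).

v_4 = (9, 5)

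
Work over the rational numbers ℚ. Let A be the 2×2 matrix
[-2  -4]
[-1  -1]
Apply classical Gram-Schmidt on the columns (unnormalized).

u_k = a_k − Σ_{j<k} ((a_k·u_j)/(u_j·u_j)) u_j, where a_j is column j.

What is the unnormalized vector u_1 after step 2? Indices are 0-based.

u_1 = (-2/5, 4/5)

Step 1: u_0 = a_0 = (-2, -1).
Step 2: u_1 = a_1 − (9/5)·u_0 = (-2/5, 4/5).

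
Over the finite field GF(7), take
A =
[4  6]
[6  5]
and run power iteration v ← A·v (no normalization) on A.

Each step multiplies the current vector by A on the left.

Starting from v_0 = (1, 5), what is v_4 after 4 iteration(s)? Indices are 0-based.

v_4 = (3, 3)

v_0 = (1, 5).
v_1 = A·v_0 = (6, 3).
v_2 = A·v_1 = (0, 2).
v_3 = A·v_2 = (5, 3).
v_4 = A·v_3 = (3, 3).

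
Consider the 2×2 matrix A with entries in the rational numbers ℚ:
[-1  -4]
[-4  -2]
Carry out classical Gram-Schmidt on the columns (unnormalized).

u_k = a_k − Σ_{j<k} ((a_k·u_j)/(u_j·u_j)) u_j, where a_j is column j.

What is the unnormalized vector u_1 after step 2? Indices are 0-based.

Step 1: u_0 = a_0 = (-1, -4).
Step 2: u_1 = a_1 − (12/17)·u_0 = (-56/17, 14/17).

u_1 = (-56/17, 14/17)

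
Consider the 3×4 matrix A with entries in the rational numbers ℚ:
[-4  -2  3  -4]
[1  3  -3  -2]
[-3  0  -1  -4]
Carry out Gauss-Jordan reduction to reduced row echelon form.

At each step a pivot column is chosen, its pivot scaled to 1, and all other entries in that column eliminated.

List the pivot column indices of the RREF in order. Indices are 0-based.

pivot(0,0)=-4: scale R0 → (1, 1/2, -3/4, 1)
  clear (1,0): R1 −= (1)R0 → (0, 5/2, -9/4, -3)
  clear (2,0): R2 −= (-3)R0 → (0, 3/2, -13/4, -1)
pivot(1,1)=5/2: scale R1 → (0, 1, -9/10, -6/5)
  clear (0,1): R0 −= (1/2)R1 → (1, 0, -3/10, 8/5)
  clear (2,1): R2 −= (3/2)R1 → (0, 0, -19/10, 4/5)
pivot(2,2)=-19/10: scale R2 → (0, 0, 1, -8/19)
  clear (0,2): R0 −= (-3/10)R2 → (1, 0, 0, 28/19)
  clear (1,2): R1 −= (-9/10)R2 → (0, 1, 0, -30/19)

pivot columns: 0, 1, 2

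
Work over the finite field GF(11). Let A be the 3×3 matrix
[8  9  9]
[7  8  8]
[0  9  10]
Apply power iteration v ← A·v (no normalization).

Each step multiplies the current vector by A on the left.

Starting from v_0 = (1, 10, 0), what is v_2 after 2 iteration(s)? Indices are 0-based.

v_0 = (1, 10, 0).
v_1 = A·v_0 = (10, 10, 2).
v_2 = A·v_1 = (1, 1, 0).

v_2 = (1, 1, 0)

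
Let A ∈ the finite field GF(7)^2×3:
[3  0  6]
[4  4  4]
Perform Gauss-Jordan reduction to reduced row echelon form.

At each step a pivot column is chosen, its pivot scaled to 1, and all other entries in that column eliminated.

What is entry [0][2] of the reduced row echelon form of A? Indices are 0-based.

[1] R0 /= 3  ⇒  (1, 0, 2)
     R1 -= 4·R0  ⇒  (0, 4, 3)
[2] R1 /= 4  ⇒  (0, 1, 6)

M[0][2] = 2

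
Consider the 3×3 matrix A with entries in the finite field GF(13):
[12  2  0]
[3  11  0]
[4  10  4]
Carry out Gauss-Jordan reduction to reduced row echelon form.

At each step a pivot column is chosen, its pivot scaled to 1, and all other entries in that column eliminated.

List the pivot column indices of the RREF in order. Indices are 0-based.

[1] R0 /= 12  ⇒  (1, 11, 0)
     R1 -= 3·R0  ⇒  (0, 4, 0)
     R2 -= 4·R0  ⇒  (0, 5, 4)
[2] R1 /= 4  ⇒  (0, 1, 0)
     R0 -= 11·R1  ⇒  (1, 0, 0)
     R2 -= 5·R1  ⇒  (0, 0, 4)
[3] R2 /= 4  ⇒  (0, 0, 1)

pivot columns: 0, 1, 2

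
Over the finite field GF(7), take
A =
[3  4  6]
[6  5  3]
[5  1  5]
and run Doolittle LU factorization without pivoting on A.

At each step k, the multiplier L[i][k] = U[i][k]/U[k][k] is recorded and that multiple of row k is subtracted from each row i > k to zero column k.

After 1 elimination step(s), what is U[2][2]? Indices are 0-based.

Step 1: pivot at (0,0) is 3.
  row1 ← row1 − (2)·row0  ⇒  L[1][0]=2, U row1=(0, 4, 5)
  row2 ← row2 − (4)·row0  ⇒  L[2][0]=4, U row2=(0, 6, 2)

U[2][2] = 2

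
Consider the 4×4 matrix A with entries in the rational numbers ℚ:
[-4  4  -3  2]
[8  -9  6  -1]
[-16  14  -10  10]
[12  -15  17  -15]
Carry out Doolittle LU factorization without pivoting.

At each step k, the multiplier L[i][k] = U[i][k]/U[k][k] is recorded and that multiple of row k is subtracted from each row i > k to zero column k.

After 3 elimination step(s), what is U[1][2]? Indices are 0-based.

[col 0] pivot -4
  R1 -= -2*R0 → (0, -1, 0, 3)  (L[1][0] := -2)
  R2 -= 4*R0 → (0, -2, 2, 2)  (L[2][0] := 4)
  R3 -= -3*R0 → (0, -3, 8, -9)  (L[3][0] := -3)
[col 1] pivot -1
  R2 -= 2*R1 → (0, 0, 2, -4)  (L[2][1] := 2)
  R3 -= 3*R1 → (0, 0, 8, -18)  (L[3][1] := 3)
[col 2] pivot 2
  R3 -= 4*R2 → (0, 0, 0, -2)  (L[3][2] := 4)

U[1][2] = 0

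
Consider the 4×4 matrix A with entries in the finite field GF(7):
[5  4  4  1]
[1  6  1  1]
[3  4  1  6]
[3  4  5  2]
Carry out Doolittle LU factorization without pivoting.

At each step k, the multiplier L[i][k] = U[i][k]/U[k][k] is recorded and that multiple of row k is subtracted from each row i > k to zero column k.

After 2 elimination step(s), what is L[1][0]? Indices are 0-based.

Step 1: pivot at (0,0) is 5.
  row1 ← row1 − (3)·row0  ⇒  L[1][0]=3, U row1=(0, 1, 3, 5)
  row2 ← row2 − (2)·row0  ⇒  L[2][0]=2, U row2=(0, 3, 0, 4)
  row3 ← row3 − (2)·row0  ⇒  L[3][0]=2, U row3=(0, 3, 4, 0)
Step 2: pivot at (1,1) is 1.
  row2 ← row2 − (3)·row1  ⇒  L[2][1]=3, U row2=(0, 0, 5, 3)
  row3 ← row3 − (3)·row1  ⇒  L[3][1]=3, U row3=(0, 0, 2, 6)

L[1][0] = 3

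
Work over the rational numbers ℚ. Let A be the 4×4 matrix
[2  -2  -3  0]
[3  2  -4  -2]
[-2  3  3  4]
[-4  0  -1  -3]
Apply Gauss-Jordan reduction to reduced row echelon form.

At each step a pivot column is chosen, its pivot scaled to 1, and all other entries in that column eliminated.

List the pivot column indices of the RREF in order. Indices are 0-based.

pivot columns: 0, 1, 2, 3

[1] R0 /= 2  ⇒  (1, -1, -3/2, 0)
     R1 -= 3·R0  ⇒  (0, 5, 1/2, -2)
     R2 -= -2·R0  ⇒  (0, 1, 0, 4)
     R3 -= -4·R0  ⇒  (0, -4, -7, -3)
[2] R1 /= 5  ⇒  (0, 1, 1/10, -2/5)
     R0 -= -1·R1  ⇒  (1, 0, -7/5, -2/5)
     R2 -= 1·R1  ⇒  (0, 0, -1/10, 22/5)
     R3 -= -4·R1  ⇒  (0, 0, -33/5, -23/5)
[3] R2 /= -1/10  ⇒  (0, 0, 1, -44)
     R0 -= -7/5·R2  ⇒  (1, 0, 0, -62)
     R1 -= 1/10·R2  ⇒  (0, 1, 0, 4)
     R3 -= -33/5·R2  ⇒  (0, 0, 0, -295)
[4] R3 /= -295  ⇒  (0, 0, 0, 1)
     R0 -= -62·R3  ⇒  (1, 0, 0, 0)
     R1 -= 4·R3  ⇒  (0, 1, 0, 0)
     R2 -= -44·R3  ⇒  (0, 0, 1, 0)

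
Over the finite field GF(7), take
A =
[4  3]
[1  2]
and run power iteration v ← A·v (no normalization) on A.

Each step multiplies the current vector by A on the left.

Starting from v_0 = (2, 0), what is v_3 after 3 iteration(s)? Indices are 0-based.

v_3 = (6, 6)

v_0 = (2, 0).
v_1 = A·v_0 = (1, 2).
v_2 = A·v_1 = (3, 5).
v_3 = A·v_2 = (6, 6).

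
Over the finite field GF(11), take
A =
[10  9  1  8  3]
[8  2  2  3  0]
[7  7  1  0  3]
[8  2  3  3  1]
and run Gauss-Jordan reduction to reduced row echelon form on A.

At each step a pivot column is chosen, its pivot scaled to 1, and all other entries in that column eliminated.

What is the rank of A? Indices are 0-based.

rank = 4

step 1: normalize row 0 (÷10) = (1, 2, 10, 3, 8)
  row 1: subtract 8×row0 = (0, 8, 10, 1, 2)
  row 2: subtract 7×row0 = (0, 4, 8, 1, 2)
  row 3: subtract 8×row0 = (0, 8, 0, 1, 3)
step 2: normalize row 1 (÷8) = (0, 1, 4, 7, 3)
  row 0: subtract 2×row1 = (1, 0, 2, 0, 2)
  row 2: subtract 4×row1 = (0, 0, 3, 6, 1)
  row 3: subtract 8×row1 = (0, 0, 1, 0, 1)
step 3: normalize row 2 (÷3) = (0, 0, 1, 2, 4)
  row 0: subtract 2×row2 = (1, 0, 0, 7, 5)
  row 1: subtract 4×row2 = (0, 1, 0, 10, 9)
  row 3: subtract 1×row2 = (0, 0, 0, 9, 8)
step 4: normalize row 3 (÷9) = (0, 0, 0, 1, 7)
  row 0: subtract 7×row3 = (1, 0, 0, 0, 0)
  row 1: subtract 10×row3 = (0, 1, 0, 0, 5)
  row 2: subtract 2×row3 = (0, 0, 1, 0, 1)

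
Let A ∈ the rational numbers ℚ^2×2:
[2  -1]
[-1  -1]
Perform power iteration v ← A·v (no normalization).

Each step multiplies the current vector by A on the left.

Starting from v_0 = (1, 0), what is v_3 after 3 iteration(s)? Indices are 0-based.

v_3 = (11, -4)

v_0 = (1, 0).
v_1 = A·v_0 = (2, -1).
v_2 = A·v_1 = (5, -1).
v_3 = A·v_2 = (11, -4).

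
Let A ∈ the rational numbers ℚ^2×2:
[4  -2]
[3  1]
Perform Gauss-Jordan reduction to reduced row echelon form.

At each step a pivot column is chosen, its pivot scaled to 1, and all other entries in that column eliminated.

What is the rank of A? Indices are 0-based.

[1] R0 /= 4  ⇒  (1, -1/2)
     R1 -= 3·R0  ⇒  (0, 5/2)
[2] R1 /= 5/2  ⇒  (0, 1)
     R0 -= -1/2·R1  ⇒  (1, 0)

rank = 2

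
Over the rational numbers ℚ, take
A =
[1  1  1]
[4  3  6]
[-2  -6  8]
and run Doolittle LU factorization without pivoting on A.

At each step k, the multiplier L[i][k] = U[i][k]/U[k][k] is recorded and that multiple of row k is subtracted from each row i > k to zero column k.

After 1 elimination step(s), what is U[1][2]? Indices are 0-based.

Step 1: pivot at (0,0) is 1.
  row1 ← row1 − (4)·row0  ⇒  L[1][0]=4, U row1=(0, -1, 2)
  row2 ← row2 − (-2)·row0  ⇒  L[2][0]=-2, U row2=(0, -4, 10)

U[1][2] = 2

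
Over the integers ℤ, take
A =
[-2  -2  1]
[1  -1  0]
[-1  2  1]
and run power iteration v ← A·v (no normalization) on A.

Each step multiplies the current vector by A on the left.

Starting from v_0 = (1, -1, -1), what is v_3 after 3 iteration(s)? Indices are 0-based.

v_0 = (1, -1, -1).
v_1 = A·v_0 = (-1, 2, -4).
v_2 = A·v_1 = (-6, -3, 1).
v_3 = A·v_2 = (19, -3, 1).

v_3 = (19, -3, 1)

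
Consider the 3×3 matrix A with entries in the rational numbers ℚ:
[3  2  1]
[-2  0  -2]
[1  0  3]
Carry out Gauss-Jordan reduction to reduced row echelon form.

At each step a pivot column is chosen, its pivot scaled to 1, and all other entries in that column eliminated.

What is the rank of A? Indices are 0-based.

rank = 3

[1] R0 /= 3  ⇒  (1, 2/3, 1/3)
     R1 -= -2·R0  ⇒  (0, 4/3, -4/3)
     R2 -= 1·R0  ⇒  (0, -2/3, 8/3)
[2] R1 /= 4/3  ⇒  (0, 1, -1)
     R0 -= 2/3·R1  ⇒  (1, 0, 1)
     R2 -= -2/3·R1  ⇒  (0, 0, 2)
[3] R2 /= 2  ⇒  (0, 0, 1)
     R0 -= 1·R2  ⇒  (1, 0, 0)
     R1 -= -1·R2  ⇒  (0, 1, 0)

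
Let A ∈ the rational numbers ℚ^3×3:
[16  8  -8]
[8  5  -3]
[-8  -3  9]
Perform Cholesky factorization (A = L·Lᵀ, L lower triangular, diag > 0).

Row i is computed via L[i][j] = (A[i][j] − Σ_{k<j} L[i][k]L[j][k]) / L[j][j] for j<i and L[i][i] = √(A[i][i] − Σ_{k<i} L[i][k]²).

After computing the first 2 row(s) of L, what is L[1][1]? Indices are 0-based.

L[1][1] = 1

Step 1: L[0][0] = √(16) = 4.
  L[1][0] = (8) / L[0][0] = 2.
Step 2: L[1][1] = √(1) = 1.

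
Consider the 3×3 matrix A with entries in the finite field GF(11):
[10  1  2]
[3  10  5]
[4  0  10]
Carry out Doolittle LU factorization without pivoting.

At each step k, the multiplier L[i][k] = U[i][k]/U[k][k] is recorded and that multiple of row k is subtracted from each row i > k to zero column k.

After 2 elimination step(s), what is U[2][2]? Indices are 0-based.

Step 1: pivot at (0,0) is 10.
  row1 ← row1 − (8)·row0  ⇒  L[1][0]=8, U row1=(0, 2, 0)
  row2 ← row2 − (7)·row0  ⇒  L[2][0]=7, U row2=(0, 4, 7)
Step 2: pivot at (1,1) is 2.
  row2 ← row2 − (2)·row1  ⇒  L[2][1]=2, U row2=(0, 0, 7)

U[2][2] = 7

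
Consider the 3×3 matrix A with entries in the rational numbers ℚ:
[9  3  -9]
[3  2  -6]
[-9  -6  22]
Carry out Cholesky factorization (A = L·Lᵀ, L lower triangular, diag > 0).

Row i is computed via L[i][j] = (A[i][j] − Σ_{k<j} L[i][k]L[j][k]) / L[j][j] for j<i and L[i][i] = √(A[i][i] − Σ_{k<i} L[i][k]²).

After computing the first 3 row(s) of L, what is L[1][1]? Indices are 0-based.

L[1][1] = 1

Step 1: L[0][0] = √(9) = 3.
  L[1][0] = (3) / L[0][0] = 1.
Step 2: L[1][1] = √(1) = 1.
  L[2][0] = (-9) / L[0][0] = -3.
  L[2][1] = (-3) / L[1][1] = -3.
Step 3: L[2][2] = √(4) = 2.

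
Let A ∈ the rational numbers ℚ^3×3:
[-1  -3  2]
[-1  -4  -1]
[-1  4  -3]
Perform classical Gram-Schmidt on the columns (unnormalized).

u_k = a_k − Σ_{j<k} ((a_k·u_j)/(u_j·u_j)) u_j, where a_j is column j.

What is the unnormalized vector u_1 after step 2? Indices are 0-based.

Step 1: u_0 = a_0 = (-1, -1, -1).
Step 2: u_1 = a_1 − (1)·u_0 = (-2, -3, 5).

u_1 = (-2, -3, 5)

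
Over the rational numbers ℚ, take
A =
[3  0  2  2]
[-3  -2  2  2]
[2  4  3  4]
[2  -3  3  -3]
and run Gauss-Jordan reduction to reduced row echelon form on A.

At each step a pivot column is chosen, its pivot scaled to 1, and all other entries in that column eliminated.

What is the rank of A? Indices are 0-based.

rank = 4

[1] R0 /= 3  ⇒  (1, 0, 2/3, 2/3)
     R1 -= -3·R0  ⇒  (0, -2, 4, 4)
     R2 -= 2·R0  ⇒  (0, 4, 5/3, 8/3)
     R3 -= 2·R0  ⇒  (0, -3, 5/3, -13/3)
[2] R1 /= -2  ⇒  (0, 1, -2, -2)
     R2 -= 4·R1  ⇒  (0, 0, 29/3, 32/3)
     R3 -= -3·R1  ⇒  (0, 0, -13/3, -31/3)
[3] R2 /= 29/3  ⇒  (0, 0, 1, 32/29)
     R0 -= 2/3·R2  ⇒  (1, 0, 0, -2/29)
     R1 -= -2·R2  ⇒  (0, 1, 0, 6/29)
     R3 -= -13/3·R2  ⇒  (0, 0, 0, -161/29)
[4] R3 /= -161/29  ⇒  (0, 0, 0, 1)
     R0 -= -2/29·R3  ⇒  (1, 0, 0, 0)
     R1 -= 6/29·R3  ⇒  (0, 1, 0, 0)
     R2 -= 32/29·R3  ⇒  (0, 0, 1, 0)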